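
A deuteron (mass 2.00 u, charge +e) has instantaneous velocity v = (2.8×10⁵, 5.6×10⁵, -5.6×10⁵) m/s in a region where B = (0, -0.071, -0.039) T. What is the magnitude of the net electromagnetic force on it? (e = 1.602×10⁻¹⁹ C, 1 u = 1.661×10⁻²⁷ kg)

|F| ≈ 1.05×10⁻¹⁴ N

v×B = (-6.16×10⁴, 1.09×10⁴, -1.99×10⁴) N/C.
F = q v×B = (1.602×10⁻¹⁹ C)·(-6.16×10⁴, 1.09×10⁴, -1.99×10⁴) = (-9.87×10⁻¹⁵, 1.75×10⁻¹⁵, -3.18×10⁻¹⁵) N.
|F| = 1.05×10⁻¹⁴ N.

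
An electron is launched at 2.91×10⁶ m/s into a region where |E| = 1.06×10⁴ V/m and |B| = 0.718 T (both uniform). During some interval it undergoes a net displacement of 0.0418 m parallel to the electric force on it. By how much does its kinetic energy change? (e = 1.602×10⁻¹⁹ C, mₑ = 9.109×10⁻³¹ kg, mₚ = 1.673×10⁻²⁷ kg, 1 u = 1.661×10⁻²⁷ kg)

The magnetic force is always ⟂ v and does no work; only the electric force changes KE.
ΔKE = F_E · d = |q|E d = (1.602×10⁻¹⁹)(1.06×10⁴)(0.0418) ≈ 7.10×10⁻¹⁷ J.

ΔKE ≈ 7.10×10⁻¹⁷ J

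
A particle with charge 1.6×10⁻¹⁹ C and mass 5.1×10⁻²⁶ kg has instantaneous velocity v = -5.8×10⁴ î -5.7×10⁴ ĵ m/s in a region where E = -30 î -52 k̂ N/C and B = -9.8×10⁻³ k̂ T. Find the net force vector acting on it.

v×B = (559, -568, 0) N/C.
E + v×B = (529, -568, -52.0) N/C.
F = q(E + v×B) = (1.6×10⁻¹⁹ C)·(529, -568, -52.0) = (8.46×10⁻¹⁷, -9.09×10⁻¹⁷, -8.32×10⁻¹⁸) N.

F ≈ (8.46×10⁻¹⁷, -9.09×10⁻¹⁷, -8.32×10⁻¹⁸) N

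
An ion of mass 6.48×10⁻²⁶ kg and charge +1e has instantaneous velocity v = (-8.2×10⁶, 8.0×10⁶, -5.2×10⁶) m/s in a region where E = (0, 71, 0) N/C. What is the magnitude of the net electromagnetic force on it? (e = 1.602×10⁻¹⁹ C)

|F| ≈ 1.14×10⁻¹⁷ N

Only an electric field acts, so F = qE = (1.602×10⁻¹⁹ C)·(0, 71.0, 0) = (0, 1.14×10⁻¹⁷, 0) N.
|F| = 1.14×10⁻¹⁷ N.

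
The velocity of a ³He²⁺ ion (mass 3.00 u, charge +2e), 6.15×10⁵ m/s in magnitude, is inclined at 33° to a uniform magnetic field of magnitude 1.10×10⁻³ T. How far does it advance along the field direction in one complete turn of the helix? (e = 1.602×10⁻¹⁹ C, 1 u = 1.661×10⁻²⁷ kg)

p ≈ 45.8 m

v∥ = v cosθ = 6.15×10⁵·cos33° ≈ 5.158×10⁵ m/s.
T = 2πm/(|q|B) = 2π(4.983×10⁻²⁷)/((3.204×10⁻¹⁹)(1.10×10⁻³)) ≈ 8.884×10⁻⁵ s.
pitch = v∥ T = (5.158×10⁵)(8.884×10⁻⁵) ≈ 45.8 m.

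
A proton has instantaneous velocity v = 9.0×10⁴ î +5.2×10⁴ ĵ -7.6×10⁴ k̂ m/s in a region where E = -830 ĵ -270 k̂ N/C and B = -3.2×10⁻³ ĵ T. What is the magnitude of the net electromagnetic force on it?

|F| ≈ 1.65×10⁻¹⁶ N

v×B = (-243, 0, -288) N/C.
E + v×B = (-243, -830, -558) N/C.
F = q(E + v×B) = (1.602×10⁻¹⁹ C)·(-243, -830, -558) = (-3.90×10⁻¹⁷, -1.33×10⁻¹⁶, -8.94×10⁻¹⁷) N.
|F| = 1.65×10⁻¹⁶ N.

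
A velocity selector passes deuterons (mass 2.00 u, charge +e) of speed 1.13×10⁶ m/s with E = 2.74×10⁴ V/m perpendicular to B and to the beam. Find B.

Balance of forces in the selector: qE = qvB ⇒ B = E/v.
B = 2.74×10⁴/1.13×10⁶ = 0.0242 T.

B = 0.0242 T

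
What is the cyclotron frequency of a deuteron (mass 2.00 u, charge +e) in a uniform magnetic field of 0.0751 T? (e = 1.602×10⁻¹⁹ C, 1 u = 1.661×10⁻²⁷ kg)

f ≈ 5.76×10⁵ Hz

f = |q|B/(2πm).
f = (1.602×10⁻¹⁹)(0.0751)/(2π·3.322×10⁻²⁷) ≈ 5.76×10⁵ Hz.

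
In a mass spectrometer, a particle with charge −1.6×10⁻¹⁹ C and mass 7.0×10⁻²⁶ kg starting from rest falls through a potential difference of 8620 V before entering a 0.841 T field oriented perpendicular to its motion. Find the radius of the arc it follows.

r ≈ 0.103 m

Acceleration: |q|V = ½mv² ⇒ v = √(2|q|V/m) = √(2·1.6×10⁻¹⁹·8620/7.0×10⁻²⁶) ≈ 1.985×10⁵ m/s.
In the field: r = mv/(|q|B) = (7.0×10⁻²⁶)(1.985×10⁵)/((1.6×10⁻¹⁹)(0.841)) ≈ 0.103 m.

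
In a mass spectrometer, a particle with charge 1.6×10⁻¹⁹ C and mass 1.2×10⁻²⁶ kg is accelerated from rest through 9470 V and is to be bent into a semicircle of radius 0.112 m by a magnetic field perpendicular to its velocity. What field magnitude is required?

B ≈ 0.337 T

v = √(2|q|V/m) = √(2·1.6×10⁻¹⁹·9470/1.2×10⁻²⁶) ≈ 5.025×10⁵ m/s.
B = mv/(|q|r) = (1.2×10⁻²⁶)(5.025×10⁵)/((1.6×10⁻¹⁹)(0.112)) ≈ 0.337 T.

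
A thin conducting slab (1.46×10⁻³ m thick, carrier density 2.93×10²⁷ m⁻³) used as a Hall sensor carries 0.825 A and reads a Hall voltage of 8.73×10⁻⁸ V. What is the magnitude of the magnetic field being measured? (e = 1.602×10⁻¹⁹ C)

From V_H = IB/(n e t), B = V_H n e t / I.
B = (8.73×10⁻⁸)(2.93×10²⁷)(1.602×10⁻¹⁹)(1.46×10⁻³)/0.825 ≈ 0.0725 T.

B ≈ 0.0725 T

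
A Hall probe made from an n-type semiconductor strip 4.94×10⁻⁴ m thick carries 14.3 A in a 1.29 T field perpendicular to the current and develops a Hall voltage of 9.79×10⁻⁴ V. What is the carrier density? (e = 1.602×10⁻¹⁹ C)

n ≈ 2.38×10²⁶ m⁻³

From V_H = IB/(n e t), n = IB/(V_H e t).
n = (14.3)(1.29)/((9.79×10⁻⁴)(1.602×10⁻¹⁹)(4.94×10⁻⁴)) ≈ 2.38×10²⁶ m⁻³.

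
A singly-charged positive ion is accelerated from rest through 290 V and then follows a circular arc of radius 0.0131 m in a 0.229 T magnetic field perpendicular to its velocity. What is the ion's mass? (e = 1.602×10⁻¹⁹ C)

Combine |q|V = ½mv² and r = mv/(|q|B): eliminate v to get m = qB²r²/(2V).
m = (1.602×10⁻¹⁹)(0.229)²(0.0131)²/(2·290) ≈ 2.49×10⁻²⁷ kg.

m ≈ 2.49×10⁻²⁷ kg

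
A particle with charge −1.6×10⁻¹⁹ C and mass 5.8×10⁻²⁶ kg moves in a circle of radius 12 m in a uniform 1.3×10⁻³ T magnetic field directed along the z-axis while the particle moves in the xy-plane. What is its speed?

v ≈ 4.3×10⁴ m/s

From |q|vB = mv²/r, v = |q|Br/m.
v = (1.6×10⁻¹⁹)(1.3×10⁻³)(12)/5.8×10⁻²⁶ ≈ 4.3×10⁴ m/s.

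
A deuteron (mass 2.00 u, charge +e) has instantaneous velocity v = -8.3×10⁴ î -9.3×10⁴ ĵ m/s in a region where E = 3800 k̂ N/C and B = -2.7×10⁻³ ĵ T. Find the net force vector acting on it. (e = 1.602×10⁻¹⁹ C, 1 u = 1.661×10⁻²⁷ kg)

v×B = (0, 0, 224) N/C.
E + v×B = (0, 0, 4020) N/C.
F = q(E + v×B) = (1.602×10⁻¹⁹ C)·(0, 0, 4020) = (0, 0, 6.45×10⁻¹⁶) N.

F ≈ (0, 0, 6.45×10⁻¹⁶) N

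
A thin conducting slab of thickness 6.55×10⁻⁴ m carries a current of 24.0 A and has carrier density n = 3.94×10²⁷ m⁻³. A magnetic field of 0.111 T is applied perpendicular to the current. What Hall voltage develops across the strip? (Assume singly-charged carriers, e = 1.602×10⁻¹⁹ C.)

V_H ≈ 6.44×10⁻⁶ V

V_H = IB/(n e t).
V_H = (24.0)(0.111)/((3.94×10²⁷)(1.602×10⁻¹⁹)(6.55×10⁻⁴)) ≈ 6.44×10⁻⁶ V.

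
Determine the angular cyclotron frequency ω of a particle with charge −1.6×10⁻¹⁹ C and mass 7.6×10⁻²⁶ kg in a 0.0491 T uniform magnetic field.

ω ≈ 1.03×10⁵ rad/s

ω = |q|B/m.
ω = (1.6×10⁻¹⁹)(0.0491)/7.6×10⁻²⁶ ≈ 1.03×10⁵ rad/s.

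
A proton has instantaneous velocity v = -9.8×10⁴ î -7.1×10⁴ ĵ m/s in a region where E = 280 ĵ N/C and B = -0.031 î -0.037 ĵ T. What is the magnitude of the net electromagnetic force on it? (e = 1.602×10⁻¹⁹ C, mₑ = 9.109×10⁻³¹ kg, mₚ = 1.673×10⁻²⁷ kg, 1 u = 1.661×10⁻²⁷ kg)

v×B = (0, 0, 1420) N/C.
E + v×B = (0, 280, 1420) N/C.
F = q(E + v×B) = (1.602×10⁻¹⁹ C)·(0, 280, 1420) = (0, 4.49×10⁻¹⁷, 2.28×10⁻¹⁶) N.
|F| = 2.33×10⁻¹⁶ N.

|F| ≈ 2.33×10⁻¹⁶ N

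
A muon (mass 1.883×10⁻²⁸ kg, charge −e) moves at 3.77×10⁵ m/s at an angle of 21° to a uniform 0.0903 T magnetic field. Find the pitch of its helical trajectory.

v∥ = v cosθ = 3.77×10⁵·cos21° ≈ 3.520×10⁵ m/s.
T = 2πm/(|q|B) = 2π(1.883×10⁻²⁸)/((1.602×10⁻¹⁹)(0.0903)) ≈ 8.179×10⁻⁸ s.
pitch = v∥ T = (3.520×10⁵)(8.179×10⁻⁸) ≈ 0.0288 m.

p ≈ 0.0288 m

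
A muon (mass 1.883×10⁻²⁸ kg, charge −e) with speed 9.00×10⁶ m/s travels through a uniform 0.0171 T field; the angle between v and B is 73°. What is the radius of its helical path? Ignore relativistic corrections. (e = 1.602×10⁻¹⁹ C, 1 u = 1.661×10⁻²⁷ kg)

v⊥ = v sinθ = 9.00×10⁶·sin73° ≈ 8.607×10⁶ m/s.
r = m v⊥/(|q|B) = (1.883×10⁻²⁸)(8.607×10⁶)/((1.602×10⁻¹⁹)(0.0171)) ≈ 0.592 m.

r ≈ 0.592 m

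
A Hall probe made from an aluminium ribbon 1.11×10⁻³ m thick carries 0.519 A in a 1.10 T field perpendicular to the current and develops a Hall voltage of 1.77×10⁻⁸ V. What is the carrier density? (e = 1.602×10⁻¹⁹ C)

From V_H = IB/(n e t), n = IB/(V_H e t).
n = (0.519)(1.10)/((1.77×10⁻⁸)(1.602×10⁻¹⁹)(1.11×10⁻³)) ≈ 1.81×10²⁹ m⁻³.

n ≈ 1.81×10²⁹ m⁻³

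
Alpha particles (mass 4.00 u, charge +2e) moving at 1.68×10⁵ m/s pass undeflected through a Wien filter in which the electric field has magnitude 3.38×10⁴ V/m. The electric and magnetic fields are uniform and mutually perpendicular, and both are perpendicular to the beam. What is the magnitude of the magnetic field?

Balance of forces in the selector: qE = qvB ⇒ B = E/v.
B = 3.38×10⁴/1.68×10⁵ = 0.201 T.

B = 0.201 T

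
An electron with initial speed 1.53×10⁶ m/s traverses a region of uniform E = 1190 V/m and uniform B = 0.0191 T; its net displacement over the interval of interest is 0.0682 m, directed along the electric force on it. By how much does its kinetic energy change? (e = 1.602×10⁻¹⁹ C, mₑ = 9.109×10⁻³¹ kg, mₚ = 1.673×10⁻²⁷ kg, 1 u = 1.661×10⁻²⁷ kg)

ΔKE ≈ 1.30×10⁻¹⁷ J

The magnetic force is always ⟂ v and does no work; only the electric force changes KE.
ΔKE = F_E · d = |q|E d = (1.602×10⁻¹⁹)(1190)(0.0682) ≈ 1.30×10⁻¹⁷ J.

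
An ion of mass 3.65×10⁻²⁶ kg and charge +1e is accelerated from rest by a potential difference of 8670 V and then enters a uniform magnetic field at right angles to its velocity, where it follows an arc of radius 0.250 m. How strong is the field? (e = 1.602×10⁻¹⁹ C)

B ≈ 0.251 T

v = √(2|q|V/m) = √(2·1.602×10⁻¹⁹·8670/3.65×10⁻²⁶) ≈ 2.759×10⁵ m/s.
B = mv/(|q|r) = (3.65×10⁻²⁶)(2.759×10⁵)/((1.602×10⁻¹⁹)(0.250)) ≈ 0.251 T.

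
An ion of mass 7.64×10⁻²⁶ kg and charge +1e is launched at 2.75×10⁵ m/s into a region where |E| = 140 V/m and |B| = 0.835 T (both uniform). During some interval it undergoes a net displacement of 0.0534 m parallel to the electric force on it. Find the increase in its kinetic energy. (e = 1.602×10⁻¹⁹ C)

The magnetic force is always ⟂ v and does no work; only the electric force changes KE.
ΔKE = F_E · d = |q|E d = (1.602×10⁻¹⁹)(140)(0.0534) ≈ 1.20×10⁻¹⁸ J.

ΔKE ≈ 1.20×10⁻¹⁸ J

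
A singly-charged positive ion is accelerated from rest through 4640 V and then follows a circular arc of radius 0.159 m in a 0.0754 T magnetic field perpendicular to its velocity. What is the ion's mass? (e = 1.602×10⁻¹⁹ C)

Combine |q|V = ½mv² and r = mv/(|q|B): eliminate v to get m = qB²r²/(2V).
m = (1.602×10⁻¹⁹)(0.0754)²(0.159)²/(2·4640) ≈ 2.48×10⁻²⁷ kg.

m ≈ 2.48×10⁻²⁷ kg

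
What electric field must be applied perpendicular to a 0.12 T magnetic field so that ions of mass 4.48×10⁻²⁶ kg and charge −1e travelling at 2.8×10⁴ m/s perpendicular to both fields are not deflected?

For straight-line motion qE = qvB, so E = vB.
E = 2.8×10⁴ × 0.12 = 3400 V/m.

E = 3400 V/m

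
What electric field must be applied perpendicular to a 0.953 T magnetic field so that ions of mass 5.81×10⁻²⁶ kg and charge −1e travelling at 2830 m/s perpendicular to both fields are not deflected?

E = 2700 V/m

For straight-line motion qE = qvB, so E = vB.
E = 2830 × 0.953 = 2700 V/m.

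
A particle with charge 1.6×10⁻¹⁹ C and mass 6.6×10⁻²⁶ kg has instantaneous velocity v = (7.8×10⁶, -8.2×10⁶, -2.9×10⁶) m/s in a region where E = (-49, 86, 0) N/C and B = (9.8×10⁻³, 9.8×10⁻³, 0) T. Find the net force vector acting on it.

F ≈ (4.54×10⁻¹⁵, -4.53×10⁻¹⁵, 2.51×10⁻¹⁴) N

v×B = (2.84×10⁴, -2.84×10⁴, 1.57×10⁵) N/C.
E + v×B = (2.84×10⁴, -2.83×10⁴, 1.57×10⁵) N/C.
F = q(E + v×B) = (1.6×10⁻¹⁹ C)·(2.84×10⁴, -2.83×10⁴, 1.57×10⁵) = (4.54×10⁻¹⁵, -4.53×10⁻¹⁵, 2.51×10⁻¹⁴) N.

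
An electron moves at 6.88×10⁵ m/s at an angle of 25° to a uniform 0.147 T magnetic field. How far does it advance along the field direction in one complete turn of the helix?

p ≈ 1.52×10⁻⁴ m

v∥ = v cosθ = 6.88×10⁵·cos25° ≈ 6.235×10⁵ m/s.
T = 2πm/(|q|B) = 2π(9.109×10⁻³¹)/((1.602×10⁻¹⁹)(0.147)) ≈ 2.430×10⁻¹⁰ s.
pitch = v∥ T = (6.235×10⁵)(2.430×10⁻¹⁰) ≈ 1.52×10⁻⁴ m.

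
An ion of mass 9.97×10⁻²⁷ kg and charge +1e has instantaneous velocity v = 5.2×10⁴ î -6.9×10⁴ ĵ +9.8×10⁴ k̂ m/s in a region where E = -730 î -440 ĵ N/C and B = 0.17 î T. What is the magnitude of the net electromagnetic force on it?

|F| ≈ 3.21×10⁻¹⁵ N

v×B = (0, 1.67×10⁴, 1.17×10⁴) N/C.
E + v×B = (-730, 1.62×10⁴, 1.17×10⁴) N/C.
F = q(E + v×B) = (1.602×10⁻¹⁹ C)·(-730, 1.62×10⁴, 1.17×10⁴) = (-1.17×10⁻¹⁶, 2.60×10⁻¹⁵, 1.88×10⁻¹⁵) N.
|F| = 3.21×10⁻¹⁵ N.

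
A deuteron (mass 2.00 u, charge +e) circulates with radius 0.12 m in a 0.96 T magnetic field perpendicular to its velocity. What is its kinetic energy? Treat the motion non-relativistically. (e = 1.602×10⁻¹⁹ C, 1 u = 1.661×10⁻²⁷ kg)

KE ≈ 5.1×10⁻¹⁴ J

v = |q|Br/m, then KE = ½mv² = (qBr)²/(2m).
v = (1.602×10⁻¹⁹)(0.96)(0.12)/3.322×10⁻²⁷ ≈ 5.555×10⁶ m/s.
KE = ½(3.322×10⁻²⁷)(5.555×10⁶)² ≈ 5.1×10⁻¹⁴ J.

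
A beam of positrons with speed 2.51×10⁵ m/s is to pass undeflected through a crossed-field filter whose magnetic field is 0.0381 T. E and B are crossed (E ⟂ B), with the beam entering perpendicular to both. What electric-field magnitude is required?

For straight-line motion qE = qvB, so E = vB.
E = 2.51×10⁵ × 0.0381 = 9560 V/m.

E = 9560 V/m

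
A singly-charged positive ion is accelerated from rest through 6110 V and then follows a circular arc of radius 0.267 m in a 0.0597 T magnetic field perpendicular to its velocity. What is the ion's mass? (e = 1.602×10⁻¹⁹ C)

m ≈ 3.33×10⁻²⁷ kg

Combine |q|V = ½mv² and r = mv/(|q|B): eliminate v to get m = qB²r²/(2V).
m = (1.602×10⁻¹⁹)(0.0597)²(0.267)²/(2·6110) ≈ 3.33×10⁻²⁷ kg.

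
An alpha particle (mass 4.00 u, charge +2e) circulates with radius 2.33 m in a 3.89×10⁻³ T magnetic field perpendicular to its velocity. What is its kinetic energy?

KE ≈ 6.35×10⁻¹⁶ J

v = |q|Br/m, then KE = ½mv² = (qBr)²/(2m).
v = (3.204×10⁻¹⁹)(3.89×10⁻³)(2.33)/6.644×10⁻²⁷ ≈ 4.371×10⁵ m/s.
KE = ½(6.644×10⁻²⁷)(4.371×10⁵)² ≈ 6.35×10⁻¹⁶ J.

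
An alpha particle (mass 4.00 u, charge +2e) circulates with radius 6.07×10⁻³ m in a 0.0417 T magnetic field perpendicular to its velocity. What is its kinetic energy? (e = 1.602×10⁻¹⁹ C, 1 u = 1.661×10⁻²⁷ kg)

v = |q|Br/m, then KE = ½mv² = (qBr)²/(2m).
v = (3.204×10⁻¹⁹)(0.0417)(6.07×10⁻³)/6.644×10⁻²⁷ ≈ 1.221×10⁴ m/s.
KE = ½(6.644×10⁻²⁷)(1.221×10⁴)² ≈ 4.95×10⁻¹⁹ J.

KE ≈ 4.95×10⁻¹⁹ J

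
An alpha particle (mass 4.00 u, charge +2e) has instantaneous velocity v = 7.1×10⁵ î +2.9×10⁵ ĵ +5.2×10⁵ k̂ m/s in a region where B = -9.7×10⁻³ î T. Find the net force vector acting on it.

v×B = (0, -5040, 2810) N/C.
F = q v×B = (3.204×10⁻¹⁹ C)·(0, -5040, 2810) = (0, -1.62×10⁻¹⁵, 9.01×10⁻¹⁶) N.

F ≈ (0, -1.62×10⁻¹⁵, 9.01×10⁻¹⁶) N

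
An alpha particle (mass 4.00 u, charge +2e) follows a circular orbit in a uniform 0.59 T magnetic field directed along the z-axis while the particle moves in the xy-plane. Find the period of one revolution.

The cyclotron period depends only on m, q, B: T = 2πm/(|q|B).
T = 2π(6.644×10⁻²⁷)/((3.204×10⁻¹⁹)(0.59)) ≈ 2.2×10⁻⁷ s.

T ≈ 2.2×10⁻⁷ s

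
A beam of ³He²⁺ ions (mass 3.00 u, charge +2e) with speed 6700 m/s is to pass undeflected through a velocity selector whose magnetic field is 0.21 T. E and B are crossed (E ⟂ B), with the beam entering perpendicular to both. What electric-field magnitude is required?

For straight-line motion qE = qvB, so E = vB.
E = 6700 × 0.21 = 1400 V/m.

E = 1400 V/m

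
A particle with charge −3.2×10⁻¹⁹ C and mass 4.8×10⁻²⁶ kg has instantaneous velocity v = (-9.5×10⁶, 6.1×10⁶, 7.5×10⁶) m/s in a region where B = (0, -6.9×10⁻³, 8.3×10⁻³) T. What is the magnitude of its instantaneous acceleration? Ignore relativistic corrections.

|a| ≈ 9.66×10¹¹ m/s²

v×B = (1.02×10⁵, 7.88×10⁴, 6.56×10⁴) N/C.
F = q v×B = (−3.2×10⁻¹⁹ C)·(1.02×10⁵, 7.88×10⁴, 6.56×10⁴) = (-3.28×10⁻¹⁴, -2.52×10⁻¹⁴, -2.10×10⁻¹⁴) N.
|a| = |F|/m = 4.637×10⁻¹⁴/4.8×10⁻²⁶ ≈ 9.66×10¹¹ m/s².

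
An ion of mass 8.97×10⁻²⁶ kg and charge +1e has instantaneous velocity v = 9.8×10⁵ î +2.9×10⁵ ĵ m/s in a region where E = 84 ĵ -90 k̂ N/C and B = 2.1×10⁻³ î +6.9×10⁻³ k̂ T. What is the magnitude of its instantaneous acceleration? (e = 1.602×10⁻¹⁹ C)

v×B = (2000, -6760, -609) N/C.
E + v×B = (2000, -6680, -699) N/C.
F = q(E + v×B) = (1.602×10⁻¹⁹ C)·(2000, -6680, -699) = (3.21×10⁻¹⁶, -1.07×10⁻¹⁵, -1.12×10⁻¹⁶) N.
|a| = |F|/m = 1.122×10⁻¹⁵/8.97×10⁻²⁶ ≈ 1.25×10¹⁰ m/s².

|a| ≈ 1.25×10¹⁰ m/s²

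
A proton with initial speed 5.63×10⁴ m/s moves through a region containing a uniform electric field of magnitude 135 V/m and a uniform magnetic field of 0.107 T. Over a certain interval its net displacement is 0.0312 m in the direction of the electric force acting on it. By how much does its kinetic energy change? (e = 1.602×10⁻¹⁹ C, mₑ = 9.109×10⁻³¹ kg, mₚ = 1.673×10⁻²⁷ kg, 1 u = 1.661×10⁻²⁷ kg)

The magnetic force is always ⟂ v and does no work; only the electric force changes KE.
ΔKE = F_E · d = |q|E d = (1.602×10⁻¹⁹)(135)(0.0312) ≈ 6.75×10⁻¹⁹ J.

ΔKE ≈ 6.75×10⁻¹⁹ J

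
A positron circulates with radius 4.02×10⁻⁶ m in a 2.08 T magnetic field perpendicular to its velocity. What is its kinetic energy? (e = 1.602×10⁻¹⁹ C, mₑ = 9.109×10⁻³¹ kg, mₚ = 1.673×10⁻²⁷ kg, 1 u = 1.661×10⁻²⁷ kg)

v = |q|Br/m, then KE = ½mv² = (qBr)²/(2m).
v = (1.602×10⁻¹⁹)(2.08)(4.02×10⁻⁶)/9.109×10⁻³¹ ≈ 1.471×10⁶ m/s.
KE = ½(9.109×10⁻³¹)(1.471×10⁶)² ≈ 9.85×10⁻¹⁹ J = 6.15 eV.

KE ≈ 6.15 eV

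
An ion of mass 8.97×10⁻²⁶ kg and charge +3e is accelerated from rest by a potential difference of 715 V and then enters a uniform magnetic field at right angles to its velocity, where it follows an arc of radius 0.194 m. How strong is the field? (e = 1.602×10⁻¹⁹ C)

v = √(2|q|V/m) = √(2·4.806×10⁻¹⁹·715/8.97×10⁻²⁶) ≈ 8.753×10⁴ m/s.
B = mv/(|q|r) = (8.97×10⁻²⁶)(8.753×10⁴)/((4.806×10⁻¹⁹)(0.194)) ≈ 0.0842 T.

B ≈ 0.0842 T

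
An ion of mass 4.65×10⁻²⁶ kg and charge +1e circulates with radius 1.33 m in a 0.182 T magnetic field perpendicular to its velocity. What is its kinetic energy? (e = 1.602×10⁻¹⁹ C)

v = |q|Br/m, then KE = ½mv² = (qBr)²/(2m).
v = (1.602×10⁻¹⁹)(0.182)(1.33)/4.65×10⁻²⁶ ≈ 8.339×10⁵ m/s.
KE = ½(4.65×10⁻²⁶)(8.339×10⁵)² ≈ 1.62×10⁻¹⁴ J = 1.01×10⁵ eV.

KE ≈ 1.01×10⁵ eV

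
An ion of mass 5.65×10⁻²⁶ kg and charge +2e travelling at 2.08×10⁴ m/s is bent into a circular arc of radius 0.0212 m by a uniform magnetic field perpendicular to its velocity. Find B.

From |q|vB = mv²/r, B = mv/(|q|r).
B = (5.65×10⁻²⁶)(2.08×10⁴)/((3.204×10⁻¹⁹)(0.0212)) ≈ 0.173 T.

B ≈ 0.173 T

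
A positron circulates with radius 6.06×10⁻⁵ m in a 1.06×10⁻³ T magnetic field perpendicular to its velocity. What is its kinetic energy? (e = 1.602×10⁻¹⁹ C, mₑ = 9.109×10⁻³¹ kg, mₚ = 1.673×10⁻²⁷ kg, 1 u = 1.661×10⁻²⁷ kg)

v = |q|Br/m, then KE = ½mv² = (qBr)²/(2m).
v = (1.602×10⁻¹⁹)(1.06×10⁻³)(6.06×10⁻⁵)/9.109×10⁻³¹ ≈ 1.130×10⁴ m/s.
KE = ½(9.109×10⁻³¹)(1.130×10⁴)² ≈ 5.81×10⁻²³ J = 3.63×10⁻⁴ eV.

KE ≈ 3.63×10⁻⁴ eV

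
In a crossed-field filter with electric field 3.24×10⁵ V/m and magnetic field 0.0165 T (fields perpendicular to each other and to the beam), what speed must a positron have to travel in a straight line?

For undeflected motion the electric and magnetic forces balance: qE = qvB.
v = E/B = 3.24×10⁵/0.0165 = 1.96×10⁷ m/s.
The result is independent of the particle's charge and mass.

v = 1.96×10⁷ m/s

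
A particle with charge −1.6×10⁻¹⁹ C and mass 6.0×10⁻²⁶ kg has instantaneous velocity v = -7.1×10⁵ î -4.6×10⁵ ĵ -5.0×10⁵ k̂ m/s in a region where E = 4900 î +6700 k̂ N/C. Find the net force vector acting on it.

Only an electric field acts, so F = qE = (−1.6×10⁻¹⁹ C)·(4900, 0, 6700) = (-7.84×10⁻¹⁶, 0, -1.07×10⁻¹⁵) N.

F ≈ (-7.84×10⁻¹⁶, 0, -1.07×10⁻¹⁵) N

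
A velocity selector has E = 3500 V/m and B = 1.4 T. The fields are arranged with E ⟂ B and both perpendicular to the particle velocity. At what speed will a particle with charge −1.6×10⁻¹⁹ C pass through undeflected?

v = 2500 m/s

Straight-line motion ⇒ electric and magnetic forces cancel, so E = vB.
v = E/B = 3500/1.4 = 2500 m/s.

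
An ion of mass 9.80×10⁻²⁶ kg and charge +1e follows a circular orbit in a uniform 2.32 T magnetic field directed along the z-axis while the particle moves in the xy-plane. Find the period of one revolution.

The cyclotron period depends only on m, q, B: T = 2πm/(|q|B).
T = 2π(9.80×10⁻²⁶)/((1.602×10⁻¹⁹)(2.32)) ≈ 1.66×10⁻⁶ s.

T ≈ 1.66×10⁻⁶ s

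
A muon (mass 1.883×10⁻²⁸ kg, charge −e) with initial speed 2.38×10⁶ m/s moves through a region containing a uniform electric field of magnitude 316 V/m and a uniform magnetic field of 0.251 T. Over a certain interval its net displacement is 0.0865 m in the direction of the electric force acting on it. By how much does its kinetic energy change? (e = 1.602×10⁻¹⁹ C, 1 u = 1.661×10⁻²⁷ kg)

The magnetic force is always ⟂ v and does no work; only the electric force changes KE.
ΔKE = F_E · d = |q|E d = (1.602×10⁻¹⁹)(316)(0.0865) ≈ 4.38×10⁻¹⁸ J.

ΔKE ≈ 4.38×10⁻¹⁸ J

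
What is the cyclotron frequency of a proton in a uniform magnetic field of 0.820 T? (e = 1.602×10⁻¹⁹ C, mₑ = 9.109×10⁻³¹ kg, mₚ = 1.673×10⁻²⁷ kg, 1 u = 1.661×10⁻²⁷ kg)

f ≈ 1.25×10⁷ Hz

f = |q|B/(2πm).
f = (1.602×10⁻¹⁹)(0.820)/(2π·1.673×10⁻²⁷) ≈ 1.25×10⁷ Hz.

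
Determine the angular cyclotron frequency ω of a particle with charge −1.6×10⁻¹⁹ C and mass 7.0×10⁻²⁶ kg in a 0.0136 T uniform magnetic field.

ω = |q|B/m.
ω = (1.6×10⁻¹⁹)(0.0136)/7.0×10⁻²⁶ ≈ 3.11×10⁴ rad/s.

ω ≈ 3.11×10⁴ rad/s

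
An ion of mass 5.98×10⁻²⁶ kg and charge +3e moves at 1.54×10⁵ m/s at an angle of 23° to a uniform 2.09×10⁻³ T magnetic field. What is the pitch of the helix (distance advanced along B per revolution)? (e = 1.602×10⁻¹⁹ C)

p ≈ 53.0 m

v∥ = v cosθ = 1.54×10⁵·cos23° ≈ 1.418×10⁵ m/s.
T = 2πm/(|q|B) = 2π(5.98×10⁻²⁶)/((4.806×10⁻¹⁹)(2.09×10⁻³)) ≈ 3.741×10⁻⁴ s.
pitch = v∥ T = (1.418×10⁵)(3.741×10⁻⁴) ≈ 53.0 m.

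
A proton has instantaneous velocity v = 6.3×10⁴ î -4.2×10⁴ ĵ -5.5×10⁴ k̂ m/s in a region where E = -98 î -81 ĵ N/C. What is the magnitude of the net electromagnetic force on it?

|F| ≈ 2.04×10⁻¹⁷ N

Only an electric field acts, so F = qE = (1.602×10⁻¹⁹ C)·(-98.0, -81.0, 0) = (-1.57×10⁻¹⁷, -1.30×10⁻¹⁷, 0) N.
|F| = 2.04×10⁻¹⁷ N.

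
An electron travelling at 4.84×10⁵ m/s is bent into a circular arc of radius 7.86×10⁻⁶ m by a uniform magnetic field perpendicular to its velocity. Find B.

B ≈ 0.350 T

From |q|vB = mv²/r, B = mv/(|q|r).
B = (9.109×10⁻³¹)(4.84×10⁵)/((1.602×10⁻¹⁹)(7.86×10⁻⁶)) ≈ 0.350 T.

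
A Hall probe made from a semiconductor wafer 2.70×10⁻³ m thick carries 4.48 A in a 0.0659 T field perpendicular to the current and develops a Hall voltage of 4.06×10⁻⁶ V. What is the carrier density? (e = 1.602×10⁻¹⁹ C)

n ≈ 1.68×10²⁶ m⁻³

From V_H = IB/(n e t), n = IB/(V_H e t).
n = (4.48)(0.0659)/((4.06×10⁻⁶)(1.602×10⁻¹⁹)(2.70×10⁻³)) ≈ 1.68×10²⁶ m⁻³.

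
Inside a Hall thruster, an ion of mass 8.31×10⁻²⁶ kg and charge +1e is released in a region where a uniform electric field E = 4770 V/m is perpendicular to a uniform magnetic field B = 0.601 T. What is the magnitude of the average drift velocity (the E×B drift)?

In crossed fields the guiding centre drifts at v_d = |E×B|/B² = E/B, independent of charge and mass.
v_d = 4770/0.601 = 7940 m/s.

v_d ≈ 7940 m/s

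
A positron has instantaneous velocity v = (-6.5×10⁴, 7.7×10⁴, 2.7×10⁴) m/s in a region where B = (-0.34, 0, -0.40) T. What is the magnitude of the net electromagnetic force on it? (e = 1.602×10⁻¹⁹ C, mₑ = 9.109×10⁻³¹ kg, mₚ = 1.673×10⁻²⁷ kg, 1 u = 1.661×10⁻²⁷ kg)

|F| ≈ 8.58×10⁻¹⁵ N

v×B = (-3.08×10⁴, -3.52×10⁴, 2.62×10⁴) N/C.
F = q v×B = (1.602×10⁻¹⁹ C)·(-3.08×10⁴, -3.52×10⁴, 2.62×10⁴) = (-4.93×10⁻¹⁵, -5.64×10⁻¹⁵, 4.19×10⁻¹⁵) N.
|F| = 8.58×10⁻¹⁵ N.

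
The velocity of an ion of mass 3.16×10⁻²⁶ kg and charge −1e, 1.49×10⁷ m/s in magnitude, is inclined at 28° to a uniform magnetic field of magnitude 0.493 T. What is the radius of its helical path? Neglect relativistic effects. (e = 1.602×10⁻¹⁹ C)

v⊥ = v sinθ = 1.49×10⁷·sin28° ≈ 6.995×10⁶ m/s.
r = m v⊥/(|q|B) = (3.16×10⁻²⁶)(6.995×10⁶)/((1.602×10⁻¹⁹)(0.493)) ≈ 2.80 m.

r ≈ 2.80 m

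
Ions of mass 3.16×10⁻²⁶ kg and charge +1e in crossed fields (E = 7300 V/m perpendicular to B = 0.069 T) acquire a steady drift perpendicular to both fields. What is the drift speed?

In crossed fields the guiding centre drifts at v_d = |E×B|/B² = E/B, independent of charge and mass.
v_d = 7300/0.069 = 1.1×10⁵ m/s.

v_d ≈ 1.1×10⁵ m/s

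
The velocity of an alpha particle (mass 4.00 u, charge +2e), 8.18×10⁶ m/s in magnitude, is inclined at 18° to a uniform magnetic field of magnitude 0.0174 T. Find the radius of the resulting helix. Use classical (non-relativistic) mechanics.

v⊥ = v sinθ = 8.18×10⁶·sin18° ≈ 2.528×10⁶ m/s.
r = m v⊥/(|q|B) = (6.644×10⁻²⁷)(2.528×10⁶)/((3.204×10⁻¹⁹)(0.0174)) ≈ 3.01 m.

r ≈ 3.01 m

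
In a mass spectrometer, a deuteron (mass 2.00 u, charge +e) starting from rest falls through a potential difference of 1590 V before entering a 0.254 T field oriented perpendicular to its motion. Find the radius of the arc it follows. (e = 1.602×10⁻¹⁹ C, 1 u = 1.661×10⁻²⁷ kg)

r ≈ 0.0320 m

Acceleration: |q|V = ½mv² ⇒ v = √(2|q|V/m) = √(2·1.602×10⁻¹⁹·1590/3.322×10⁻²⁷) ≈ 3.916×10⁵ m/s.
In the field: r = mv/(|q|B) = (3.322×10⁻²⁷)(3.916×10⁵)/((1.602×10⁻¹⁹)(0.254)) ≈ 0.0320 m.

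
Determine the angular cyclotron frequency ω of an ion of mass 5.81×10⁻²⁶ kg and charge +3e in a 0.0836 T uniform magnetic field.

ω = |q|B/m.
ω = (4.806×10⁻¹⁹)(0.0836)/5.81×10⁻²⁶ ≈ 6.92×10⁵ rad/s.

ω ≈ 6.92×10⁵ rad/s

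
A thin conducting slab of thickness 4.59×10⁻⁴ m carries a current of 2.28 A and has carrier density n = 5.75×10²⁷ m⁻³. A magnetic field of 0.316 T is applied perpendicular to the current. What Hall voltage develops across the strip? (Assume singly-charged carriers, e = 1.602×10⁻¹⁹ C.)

V_H = IB/(n e t).
V_H = (2.28)(0.316)/((5.75×10²⁷)(1.602×10⁻¹⁹)(4.59×10⁻⁴)) ≈ 1.70×10⁻⁶ V.

V_H ≈ 1.70×10⁻⁶ V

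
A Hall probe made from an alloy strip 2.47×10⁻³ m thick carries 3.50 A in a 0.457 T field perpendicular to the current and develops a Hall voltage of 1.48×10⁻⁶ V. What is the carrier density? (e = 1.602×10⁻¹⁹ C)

n ≈ 2.73×10²⁷ m⁻³

From V_H = IB/(n e t), n = IB/(V_H e t).
n = (3.50)(0.457)/((1.48×10⁻⁶)(1.602×10⁻¹⁹)(2.47×10⁻³)) ≈ 2.73×10²⁷ m⁻³.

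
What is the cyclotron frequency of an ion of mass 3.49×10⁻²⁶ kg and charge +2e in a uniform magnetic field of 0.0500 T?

f ≈ 7.31×10⁴ Hz

f = |q|B/(2πm).
f = (3.204×10⁻¹⁹)(0.0500)/(2π·3.49×10⁻²⁶) ≈ 7.31×10⁴ Hz.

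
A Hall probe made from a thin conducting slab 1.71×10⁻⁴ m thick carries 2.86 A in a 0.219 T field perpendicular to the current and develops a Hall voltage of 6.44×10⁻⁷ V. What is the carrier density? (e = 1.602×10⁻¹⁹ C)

n ≈ 3.55×10²⁸ m⁻³

From V_H = IB/(n e t), n = IB/(V_H e t).
n = (2.86)(0.219)/((6.44×10⁻⁷)(1.602×10⁻¹⁹)(1.71×10⁻⁴)) ≈ 3.55×10²⁸ m⁻³.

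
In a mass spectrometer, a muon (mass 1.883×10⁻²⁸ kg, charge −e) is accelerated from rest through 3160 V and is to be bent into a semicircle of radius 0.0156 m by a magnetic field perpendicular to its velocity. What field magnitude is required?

B ≈ 0.175 T

v = √(2|q|V/m) = √(2·1.602×10⁻¹⁹·3160/1.883×10⁻²⁸) ≈ 2.319×10⁶ m/s.
B = mv/(|q|r) = (1.883×10⁻²⁸)(2.319×10⁶)/((1.602×10⁻¹⁹)(0.0156)) ≈ 0.175 T.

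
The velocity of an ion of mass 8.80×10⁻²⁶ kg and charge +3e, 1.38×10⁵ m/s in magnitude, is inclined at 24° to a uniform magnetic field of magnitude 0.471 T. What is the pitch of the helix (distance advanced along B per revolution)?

v∥ = v cosθ = 1.38×10⁵·cos24° ≈ 1.261×10⁵ m/s.
T = 2πm/(|q|B) = 2π(8.80×10⁻²⁶)/((4.806×10⁻¹⁹)(0.471)) ≈ 2.443×10⁻⁶ s.
pitch = v∥ T = (1.261×10⁵)(2.443×10⁻⁶) ≈ 0.308 m.

p ≈ 0.308 m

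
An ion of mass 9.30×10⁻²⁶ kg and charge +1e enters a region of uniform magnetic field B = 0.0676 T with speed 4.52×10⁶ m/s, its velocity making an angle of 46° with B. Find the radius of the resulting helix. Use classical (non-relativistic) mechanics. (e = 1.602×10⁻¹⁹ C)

r ≈ 27.9 m

v⊥ = v sinθ = 4.52×10⁶·sin46° ≈ 3.251×10⁶ m/s.
r = m v⊥/(|q|B) = (9.30×10⁻²⁶)(3.251×10⁶)/((1.602×10⁻¹⁹)(0.0676)) ≈ 27.9 m.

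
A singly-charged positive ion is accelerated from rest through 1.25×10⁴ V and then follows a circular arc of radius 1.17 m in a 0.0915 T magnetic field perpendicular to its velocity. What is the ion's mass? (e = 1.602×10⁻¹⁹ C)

Combine |q|V = ½mv² and r = mv/(|q|B): eliminate v to get m = qB²r²/(2V).
m = (1.602×10⁻¹⁹)(0.0915)²(1.17)²/(2·1.25×10⁴) ≈ 7.34×10⁻²⁶ kg.

m ≈ 7.34×10⁻²⁶ kg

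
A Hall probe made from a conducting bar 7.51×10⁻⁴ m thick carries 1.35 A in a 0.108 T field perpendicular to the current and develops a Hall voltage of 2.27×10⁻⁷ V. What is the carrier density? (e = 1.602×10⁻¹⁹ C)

From V_H = IB/(n e t), n = IB/(V_H e t).
n = (1.35)(0.108)/((2.27×10⁻⁷)(1.602×10⁻¹⁹)(7.51×10⁻⁴)) ≈ 5.34×10²⁷ m⁻³.

n ≈ 5.34×10²⁷ m⁻³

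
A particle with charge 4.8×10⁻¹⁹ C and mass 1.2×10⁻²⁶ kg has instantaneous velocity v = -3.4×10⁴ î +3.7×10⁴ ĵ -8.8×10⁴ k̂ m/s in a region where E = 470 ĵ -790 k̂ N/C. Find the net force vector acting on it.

Only an electric field acts, so F = qE = (4.8×10⁻¹⁹ C)·(0, 470, -790) = (0, 2.26×10⁻¹⁶, -3.79×10⁻¹⁶) N.

F ≈ (0, 2.26×10⁻¹⁶, -3.79×10⁻¹⁶) N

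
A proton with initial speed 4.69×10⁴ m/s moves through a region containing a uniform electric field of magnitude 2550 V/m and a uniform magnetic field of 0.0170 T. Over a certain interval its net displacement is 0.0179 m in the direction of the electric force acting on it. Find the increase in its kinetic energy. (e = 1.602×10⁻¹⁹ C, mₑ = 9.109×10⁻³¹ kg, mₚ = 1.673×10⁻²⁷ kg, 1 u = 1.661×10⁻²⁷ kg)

The magnetic force is always ⟂ v and does no work; only the electric force changes KE.
ΔKE = F_E · d = |q|E d = (1.602×10⁻¹⁹)(2550)(0.0179) ≈ 7.31×10⁻¹⁸ J.

ΔKE ≈ 7.31×10⁻¹⁸ J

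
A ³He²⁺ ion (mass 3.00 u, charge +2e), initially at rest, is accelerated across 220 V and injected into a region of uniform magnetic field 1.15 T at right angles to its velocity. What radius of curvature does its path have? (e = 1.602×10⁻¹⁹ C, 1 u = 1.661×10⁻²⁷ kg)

r ≈ 2.27×10⁻³ m

Acceleration: |q|V = ½mv² ⇒ v = √(2|q|V/m) = √(2·3.204×10⁻¹⁹·220/4.983×10⁻²⁷) ≈ 1.682×10⁵ m/s.
In the field: r = mv/(|q|B) = (4.983×10⁻²⁷)(1.682×10⁵)/((3.204×10⁻¹⁹)(1.15)) ≈ 2.27×10⁻³ m.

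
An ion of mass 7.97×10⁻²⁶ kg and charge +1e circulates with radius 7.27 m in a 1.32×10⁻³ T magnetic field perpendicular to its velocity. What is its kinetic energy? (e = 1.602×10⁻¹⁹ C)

KE ≈ 92.6 eV

v = |q|Br/m, then KE = ½mv² = (qBr)²/(2m).
v = (1.602×10⁻¹⁹)(1.32×10⁻³)(7.27)/7.97×10⁻²⁶ ≈ 1.929×10⁴ m/s.
KE = ½(7.97×10⁻²⁶)(1.929×10⁴)² ≈ 1.48×10⁻¹⁷ J = 92.6 eV.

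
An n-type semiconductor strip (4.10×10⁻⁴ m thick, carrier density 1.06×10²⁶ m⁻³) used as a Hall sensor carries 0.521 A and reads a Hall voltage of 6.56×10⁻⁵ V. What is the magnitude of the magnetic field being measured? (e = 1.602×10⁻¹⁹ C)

From V_H = IB/(n e t), B = V_H n e t / I.
B = (6.56×10⁻⁵)(1.06×10²⁶)(1.602×10⁻¹⁹)(4.10×10⁻⁴)/0.521 ≈ 0.877 T.

B ≈ 0.877 T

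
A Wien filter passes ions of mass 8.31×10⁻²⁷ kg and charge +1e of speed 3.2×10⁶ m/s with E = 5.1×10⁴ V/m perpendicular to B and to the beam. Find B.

Balance of forces in the selector: qE = qvB ⇒ B = E/v.
B = 5.1×10⁴/3.2×10⁶ = 0.016 T.

B = 0.016 T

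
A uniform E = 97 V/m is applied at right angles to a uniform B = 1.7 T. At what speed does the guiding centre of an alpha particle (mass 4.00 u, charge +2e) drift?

The steady drift has the magnetic force balancing the electric force, so v_d = E/B.
v_d = 97/1.7 = 57 m/s.

v_d ≈ 57 m/s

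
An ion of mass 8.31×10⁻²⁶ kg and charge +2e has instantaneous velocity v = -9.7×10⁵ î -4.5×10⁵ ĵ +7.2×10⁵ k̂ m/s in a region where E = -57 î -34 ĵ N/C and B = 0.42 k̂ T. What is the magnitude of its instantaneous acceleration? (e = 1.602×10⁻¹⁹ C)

v×B = (-1.89×10⁵, 4.07×10⁵, 0) N/C.
E + v×B = (-1.89×10⁵, 4.07×10⁵, 0) N/C.
F = q(E + v×B) = (3.204×10⁻¹⁹ C)·(-1.89×10⁵, 4.07×10⁵, 0) = (-6.06×10⁻¹⁴, 1.31×10⁻¹³, 0) N.
|a| = |F|/m = 1.439×10⁻¹³/8.31×10⁻²⁶ ≈ 1.73×10¹² m/s².

|a| ≈ 1.73×10¹² m/s²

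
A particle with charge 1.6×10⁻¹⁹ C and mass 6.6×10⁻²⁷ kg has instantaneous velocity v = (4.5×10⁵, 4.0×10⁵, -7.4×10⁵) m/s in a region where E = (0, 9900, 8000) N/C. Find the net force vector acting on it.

Only an electric field acts, so F = qE = (1.6×10⁻¹⁹ C)·(0, 9900, 8000) = (0, 1.58×10⁻¹⁵, 1.28×10⁻¹⁵) N.

F ≈ (0, 1.58×10⁻¹⁵, 1.28×10⁻¹⁵) N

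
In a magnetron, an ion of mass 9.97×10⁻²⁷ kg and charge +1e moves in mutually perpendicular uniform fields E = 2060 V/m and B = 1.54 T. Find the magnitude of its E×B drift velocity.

v_d ≈ 1340 m/s

In crossed fields the guiding centre drifts at v_d = |E×B|/B² = E/B, independent of charge and mass.
v_d = 2060/1.54 = 1340 m/s.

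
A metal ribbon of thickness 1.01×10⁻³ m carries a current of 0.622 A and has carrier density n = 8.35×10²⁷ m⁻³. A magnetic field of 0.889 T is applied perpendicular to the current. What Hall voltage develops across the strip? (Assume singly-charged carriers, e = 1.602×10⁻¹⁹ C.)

V_H ≈ 4.09×10⁻⁷ V

V_H = IB/(n e t).
V_H = (0.622)(0.889)/((8.35×10²⁷)(1.602×10⁻¹⁹)(1.01×10⁻³)) ≈ 4.09×10⁻⁷ V.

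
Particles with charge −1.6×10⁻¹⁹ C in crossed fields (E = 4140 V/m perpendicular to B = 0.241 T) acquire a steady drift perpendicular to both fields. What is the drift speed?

The E×B drift speed is v_d = E/B.
v_d = 4140/0.241 = 1.72×10⁴ m/s.

v_d ≈ 1.72×10⁴ m/s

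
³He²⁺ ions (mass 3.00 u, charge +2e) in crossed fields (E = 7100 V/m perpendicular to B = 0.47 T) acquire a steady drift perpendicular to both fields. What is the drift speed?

The E×B drift speed is v_d = E/B.
v_d = 7100/0.47 = 1.5×10⁴ m/s.

v_d ≈ 1.5×10⁴ m/s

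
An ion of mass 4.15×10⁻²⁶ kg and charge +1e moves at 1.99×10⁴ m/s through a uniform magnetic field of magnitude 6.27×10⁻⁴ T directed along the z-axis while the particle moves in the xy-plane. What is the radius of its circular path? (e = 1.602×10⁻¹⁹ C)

r ≈ 8.22 m

The magnetic force provides the centripetal force: |q|vB = mv²/r.
r = mv/(|q|B) = (4.15×10⁻²⁶)(1.99×10⁴)/((1.602×10⁻¹⁹)(6.27×10⁻⁴)) ≈ 8.22 m.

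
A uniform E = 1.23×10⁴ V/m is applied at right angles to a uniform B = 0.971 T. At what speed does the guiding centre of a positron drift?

The steady drift has the magnetic force balancing the electric force, so v_d = E/B.
v_d = 1.23×10⁴/0.971 = 1.27×10⁴ m/s.

v_d ≈ 1.27×10⁴ m/s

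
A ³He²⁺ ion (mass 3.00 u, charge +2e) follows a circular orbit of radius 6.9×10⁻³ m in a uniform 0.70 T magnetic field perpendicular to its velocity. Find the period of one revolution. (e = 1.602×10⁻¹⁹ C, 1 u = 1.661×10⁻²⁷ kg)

T ≈ 1.4×10⁻⁷ s

The cyclotron period depends only on m, q, B: T = 2πm/(|q|B).
T = 2π(4.983×10⁻²⁷)/((3.204×10⁻¹⁹)(0.70)) ≈ 1.4×10⁻⁷ s.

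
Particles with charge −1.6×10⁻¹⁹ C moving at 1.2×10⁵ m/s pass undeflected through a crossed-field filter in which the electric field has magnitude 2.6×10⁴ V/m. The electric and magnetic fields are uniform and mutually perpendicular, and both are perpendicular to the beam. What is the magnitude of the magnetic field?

B = 0.22 T

Balance of forces in the selector: qE = qvB ⇒ B = E/v.
B = 2.6×10⁴/1.2×10⁵ = 0.22 T.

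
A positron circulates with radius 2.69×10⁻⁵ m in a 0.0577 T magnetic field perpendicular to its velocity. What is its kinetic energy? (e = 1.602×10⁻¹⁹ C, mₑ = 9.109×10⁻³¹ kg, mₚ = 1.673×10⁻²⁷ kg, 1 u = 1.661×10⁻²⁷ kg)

v = |q|Br/m, then KE = ½mv² = (qBr)²/(2m).
v = (1.602×10⁻¹⁹)(0.0577)(2.69×10⁻⁵)/9.109×10⁻³¹ ≈ 2.730×10⁵ m/s.
KE = ½(9.109×10⁻³¹)(2.730×10⁵)² ≈ 3.39×10⁻²⁰ J.

KE ≈ 3.39×10⁻²⁰ J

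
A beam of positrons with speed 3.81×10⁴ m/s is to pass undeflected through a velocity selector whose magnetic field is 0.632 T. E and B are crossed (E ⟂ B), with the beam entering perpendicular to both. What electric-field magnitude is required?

For straight-line motion qE = qvB, so E = vB.
E = 3.81×10⁴ × 0.632 = 2.41×10⁴ V/m.

E = 2.41×10⁴ V/m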